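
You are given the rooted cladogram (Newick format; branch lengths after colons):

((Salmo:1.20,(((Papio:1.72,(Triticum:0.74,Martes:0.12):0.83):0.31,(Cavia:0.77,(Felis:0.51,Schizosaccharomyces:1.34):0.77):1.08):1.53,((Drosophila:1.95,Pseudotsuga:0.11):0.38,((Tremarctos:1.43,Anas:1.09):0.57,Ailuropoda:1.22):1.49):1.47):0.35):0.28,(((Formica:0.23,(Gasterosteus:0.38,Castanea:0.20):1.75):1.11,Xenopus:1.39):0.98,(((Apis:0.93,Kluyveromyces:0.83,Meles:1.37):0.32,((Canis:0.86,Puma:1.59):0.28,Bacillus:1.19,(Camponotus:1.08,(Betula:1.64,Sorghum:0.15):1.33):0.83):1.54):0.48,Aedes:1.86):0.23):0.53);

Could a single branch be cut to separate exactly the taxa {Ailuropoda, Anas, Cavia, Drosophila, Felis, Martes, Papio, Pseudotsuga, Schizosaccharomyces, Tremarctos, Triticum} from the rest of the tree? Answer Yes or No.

The most recent common ancestor of these taxa subtends (((Papio,(Triticum,Martes)),(Cavia,(Felis,Schizosaccharomyces))),((Drosophila,Pseudotsuga),((Tremarctos,Anas),Ailuropoda))).
That clade has exactly 11 tips — every listed taxon and nothing else — so the group is monophyletic.

Yes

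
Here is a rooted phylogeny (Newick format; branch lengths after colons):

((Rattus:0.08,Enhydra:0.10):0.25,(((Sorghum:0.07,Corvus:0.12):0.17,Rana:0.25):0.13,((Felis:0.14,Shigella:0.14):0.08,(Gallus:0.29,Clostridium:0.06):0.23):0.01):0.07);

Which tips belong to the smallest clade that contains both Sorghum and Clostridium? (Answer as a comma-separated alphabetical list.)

Clostridium, Corvus, Felis, Gallus, Rana, Shigella, Sorghum

Tracing Sorghum: it sits inside (Sorghum,Corvus).
Tracing Clostridium: it sits inside (Gallus,Clostridium).
The smallest clade enclosing both is (((Sorghum,Corvus),Rana),((Felis,Shigella),(Gallus,Clostridium))); the answer is its 7 terminal taxa in alphabetical order.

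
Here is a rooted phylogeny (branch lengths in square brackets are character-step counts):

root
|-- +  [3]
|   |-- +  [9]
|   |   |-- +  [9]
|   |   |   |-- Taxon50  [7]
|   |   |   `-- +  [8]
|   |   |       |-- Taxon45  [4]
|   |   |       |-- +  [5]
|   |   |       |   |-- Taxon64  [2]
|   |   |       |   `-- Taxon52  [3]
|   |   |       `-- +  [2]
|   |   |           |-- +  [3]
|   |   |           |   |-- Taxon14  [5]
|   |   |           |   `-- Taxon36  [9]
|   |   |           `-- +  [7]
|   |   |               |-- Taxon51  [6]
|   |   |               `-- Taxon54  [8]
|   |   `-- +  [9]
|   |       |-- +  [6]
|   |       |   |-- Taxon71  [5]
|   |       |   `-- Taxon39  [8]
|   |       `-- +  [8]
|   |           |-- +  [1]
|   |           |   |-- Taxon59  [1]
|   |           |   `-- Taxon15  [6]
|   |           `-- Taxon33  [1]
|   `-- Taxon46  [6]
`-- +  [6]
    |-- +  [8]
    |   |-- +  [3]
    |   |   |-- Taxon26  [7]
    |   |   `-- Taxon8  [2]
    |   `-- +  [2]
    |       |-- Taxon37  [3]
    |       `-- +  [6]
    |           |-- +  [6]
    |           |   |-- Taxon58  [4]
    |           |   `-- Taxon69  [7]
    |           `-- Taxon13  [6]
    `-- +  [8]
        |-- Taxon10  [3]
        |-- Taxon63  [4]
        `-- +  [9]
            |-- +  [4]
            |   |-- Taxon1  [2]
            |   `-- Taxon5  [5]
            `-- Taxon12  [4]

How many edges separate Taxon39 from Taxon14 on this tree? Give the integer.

The MRCA of Taxon39 and Taxon14 is the node subtending ((Taxon50,(Taxon45,(Taxon64,Taxon52),((Taxon14,Taxon36),(Taxon51,Taxon54)))),((Taxon71,Taxon39),((Taxon59,Taxon15),Taxon33))).
From Taxon39 up to that node: 3 branches. From Taxon14 up to the same node: 5 branches. Total: 3 + 5 = 8.

8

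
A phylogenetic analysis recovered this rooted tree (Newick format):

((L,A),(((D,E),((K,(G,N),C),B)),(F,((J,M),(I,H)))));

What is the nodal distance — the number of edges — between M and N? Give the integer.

9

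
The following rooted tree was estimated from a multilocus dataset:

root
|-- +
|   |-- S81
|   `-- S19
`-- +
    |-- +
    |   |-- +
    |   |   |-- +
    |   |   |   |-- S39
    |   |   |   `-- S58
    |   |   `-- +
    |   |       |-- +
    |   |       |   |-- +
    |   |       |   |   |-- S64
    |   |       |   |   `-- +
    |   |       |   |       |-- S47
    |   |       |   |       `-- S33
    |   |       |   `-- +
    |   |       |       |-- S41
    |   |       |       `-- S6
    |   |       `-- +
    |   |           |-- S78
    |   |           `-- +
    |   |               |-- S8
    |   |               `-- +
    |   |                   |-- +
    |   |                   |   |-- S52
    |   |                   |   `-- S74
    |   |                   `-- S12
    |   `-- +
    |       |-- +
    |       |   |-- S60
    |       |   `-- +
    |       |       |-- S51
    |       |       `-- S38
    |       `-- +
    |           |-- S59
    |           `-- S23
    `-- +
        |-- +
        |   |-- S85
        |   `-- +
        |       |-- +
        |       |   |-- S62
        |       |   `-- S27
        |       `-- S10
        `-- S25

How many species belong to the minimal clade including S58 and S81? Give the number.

24

The MRCA of S58 and S81 is the root, so the clade is the entire tree.
That clade contains 24 terminal taxa: S10, S12, S19, S23, S25, S27, S33, S38, S39, S41, S47, S51, S52, S58, S59, S6, S60, S62, S64, S74, S78, S8, S81, S85.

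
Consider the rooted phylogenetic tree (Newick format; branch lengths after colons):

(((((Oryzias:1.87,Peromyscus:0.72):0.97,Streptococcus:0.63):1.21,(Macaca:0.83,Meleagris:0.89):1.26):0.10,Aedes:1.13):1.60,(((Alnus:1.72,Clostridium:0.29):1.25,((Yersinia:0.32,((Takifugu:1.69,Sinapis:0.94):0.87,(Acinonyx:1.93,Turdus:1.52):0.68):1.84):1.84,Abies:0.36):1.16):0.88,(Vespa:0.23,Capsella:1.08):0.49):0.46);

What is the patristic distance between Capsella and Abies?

3.97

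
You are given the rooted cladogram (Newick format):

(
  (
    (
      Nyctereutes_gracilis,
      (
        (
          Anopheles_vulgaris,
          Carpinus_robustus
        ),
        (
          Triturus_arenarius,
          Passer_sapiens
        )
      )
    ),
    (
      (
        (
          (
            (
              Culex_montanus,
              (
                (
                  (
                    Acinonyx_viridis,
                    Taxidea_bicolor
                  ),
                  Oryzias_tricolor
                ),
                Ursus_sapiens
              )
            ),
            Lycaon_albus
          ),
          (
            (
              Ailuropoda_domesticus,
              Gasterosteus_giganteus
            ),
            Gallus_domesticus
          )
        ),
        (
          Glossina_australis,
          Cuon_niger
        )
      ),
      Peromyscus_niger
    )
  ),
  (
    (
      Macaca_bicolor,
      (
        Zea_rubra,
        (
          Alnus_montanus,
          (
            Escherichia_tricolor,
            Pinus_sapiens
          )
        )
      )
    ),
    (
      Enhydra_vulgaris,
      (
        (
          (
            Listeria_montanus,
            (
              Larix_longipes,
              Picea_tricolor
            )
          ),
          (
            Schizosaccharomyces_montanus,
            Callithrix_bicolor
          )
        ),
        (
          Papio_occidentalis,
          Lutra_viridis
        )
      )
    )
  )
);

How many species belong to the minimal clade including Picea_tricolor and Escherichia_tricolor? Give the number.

The MRCA of Picea_tricolor and Escherichia_tricolor is the node subtending ((Macaca_bicolor,(Zea_rubra,(Alnus_montanus,(Escherichia_tricolor,Pinus_sapiens)))),(Enhydra_vulgaris,(((Listeria_montanus,(Larix_longipes,Picea_tricolor)),(Schizosaccharomyces_montanus,Callithrix_bicolor)),(Papio_occidentalis,Lutra_viridis)))).
That clade contains 13 terminal taxa: Alnus_montanus, Callithrix_bicolor, Enhydra_vulgaris, Escherichia_tricolor, Larix_longipes, Listeria_montanus, Lutra_viridis, Macaca_bicolor, Papio_occidentalis, Picea_tricolor, Pinus_sapiens, Schizosaccharomyces_montanus, Zea_rubra.

13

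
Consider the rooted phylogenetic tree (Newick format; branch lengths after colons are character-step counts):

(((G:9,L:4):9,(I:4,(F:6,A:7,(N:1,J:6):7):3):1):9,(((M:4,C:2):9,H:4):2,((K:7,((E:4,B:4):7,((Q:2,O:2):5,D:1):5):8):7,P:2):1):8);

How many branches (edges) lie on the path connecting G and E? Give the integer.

The MRCA of G and E is the root of the tree.
From G up to that node: 3 branches. From E up to the same node: 6 branches. Total: 3 + 6 = 9.

9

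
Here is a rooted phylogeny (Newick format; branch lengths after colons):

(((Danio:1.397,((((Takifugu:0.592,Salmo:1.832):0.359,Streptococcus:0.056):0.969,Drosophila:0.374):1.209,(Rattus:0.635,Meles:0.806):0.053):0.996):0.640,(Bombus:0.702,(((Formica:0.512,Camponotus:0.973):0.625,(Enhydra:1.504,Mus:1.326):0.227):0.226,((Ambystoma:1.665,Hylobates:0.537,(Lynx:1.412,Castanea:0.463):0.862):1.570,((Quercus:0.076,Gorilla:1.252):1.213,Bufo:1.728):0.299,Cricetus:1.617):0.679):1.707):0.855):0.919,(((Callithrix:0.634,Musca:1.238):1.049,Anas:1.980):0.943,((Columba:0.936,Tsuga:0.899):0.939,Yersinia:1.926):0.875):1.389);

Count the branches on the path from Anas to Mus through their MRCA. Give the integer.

9

The MRCA of Anas and Mus is the root of the tree.
From Anas up to that node: 3 branches. From Mus up to the same node: 6 branches. Total: 3 + 6 = 9.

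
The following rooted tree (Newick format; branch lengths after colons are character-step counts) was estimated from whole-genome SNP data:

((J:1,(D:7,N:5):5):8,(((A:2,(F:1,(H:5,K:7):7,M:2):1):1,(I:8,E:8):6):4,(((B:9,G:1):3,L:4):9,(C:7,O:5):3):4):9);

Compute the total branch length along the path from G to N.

44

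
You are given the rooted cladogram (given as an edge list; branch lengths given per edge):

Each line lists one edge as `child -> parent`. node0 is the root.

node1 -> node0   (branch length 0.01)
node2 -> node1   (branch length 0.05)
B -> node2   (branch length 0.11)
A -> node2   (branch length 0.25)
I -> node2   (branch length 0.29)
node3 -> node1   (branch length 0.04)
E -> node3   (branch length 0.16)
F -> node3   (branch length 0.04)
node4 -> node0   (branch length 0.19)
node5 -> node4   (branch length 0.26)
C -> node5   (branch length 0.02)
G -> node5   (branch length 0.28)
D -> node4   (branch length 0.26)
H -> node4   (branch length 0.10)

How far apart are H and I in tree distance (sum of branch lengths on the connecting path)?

0.64

The path runs H → … → MRCA → … → I; the MRCA is the root of the tree.
Branch lengths along that path: 0.10 + 0.19 + 0.01 + 0.05 + 0.29 = 0.64.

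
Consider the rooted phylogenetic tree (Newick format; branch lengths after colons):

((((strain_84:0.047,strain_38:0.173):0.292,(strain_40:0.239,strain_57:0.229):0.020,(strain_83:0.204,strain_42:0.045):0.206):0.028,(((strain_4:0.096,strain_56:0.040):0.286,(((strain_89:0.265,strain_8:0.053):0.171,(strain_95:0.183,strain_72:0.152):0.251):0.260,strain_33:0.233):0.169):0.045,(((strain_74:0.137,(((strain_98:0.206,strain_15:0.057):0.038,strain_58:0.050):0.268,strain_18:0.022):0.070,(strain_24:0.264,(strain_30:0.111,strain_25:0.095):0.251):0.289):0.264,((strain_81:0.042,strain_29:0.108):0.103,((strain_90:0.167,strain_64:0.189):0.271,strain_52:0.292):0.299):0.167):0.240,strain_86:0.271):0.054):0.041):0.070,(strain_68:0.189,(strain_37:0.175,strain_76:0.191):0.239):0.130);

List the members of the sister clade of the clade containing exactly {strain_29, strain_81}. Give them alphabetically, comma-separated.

strain_52, strain_64, strain_90

The clade containing exactly {strain_29, strain_81} attaches to the tree at the node subtending ((strain_81,strain_29),((strain_90,strain_64),strain_52)).
The other lineage descending from that same node — the sister group — is ((strain_90,strain_64),strain_52); its 3 tips in alphabetical order are the answer.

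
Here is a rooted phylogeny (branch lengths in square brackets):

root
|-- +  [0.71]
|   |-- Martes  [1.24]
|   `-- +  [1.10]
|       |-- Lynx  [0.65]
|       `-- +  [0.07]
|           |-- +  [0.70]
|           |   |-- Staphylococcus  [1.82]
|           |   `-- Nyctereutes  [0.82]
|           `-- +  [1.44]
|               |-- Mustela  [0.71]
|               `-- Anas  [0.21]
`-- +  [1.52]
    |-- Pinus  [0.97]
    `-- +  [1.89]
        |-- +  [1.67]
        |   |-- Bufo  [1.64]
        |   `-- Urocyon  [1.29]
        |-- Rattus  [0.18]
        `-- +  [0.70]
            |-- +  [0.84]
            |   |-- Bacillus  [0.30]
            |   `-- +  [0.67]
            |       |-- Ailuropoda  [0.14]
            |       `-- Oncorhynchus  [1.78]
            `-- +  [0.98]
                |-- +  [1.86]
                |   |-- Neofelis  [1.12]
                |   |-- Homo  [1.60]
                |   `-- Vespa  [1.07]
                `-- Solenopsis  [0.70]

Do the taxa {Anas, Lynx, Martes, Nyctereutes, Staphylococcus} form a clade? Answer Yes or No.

No

The MRCA of the listed taxa subtends (Martes,(Lynx,((Staphylococcus,Nyctereutes),(Mustela,Anas)))).
That clade also contains Mustela, which is not in the proposed group, so the group is not monophyletic.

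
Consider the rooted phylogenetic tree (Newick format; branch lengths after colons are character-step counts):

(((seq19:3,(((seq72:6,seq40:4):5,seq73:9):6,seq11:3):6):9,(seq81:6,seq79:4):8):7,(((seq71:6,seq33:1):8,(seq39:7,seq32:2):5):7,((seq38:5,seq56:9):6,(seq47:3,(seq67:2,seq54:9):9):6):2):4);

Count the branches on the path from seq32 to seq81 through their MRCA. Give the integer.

The MRCA of seq32 and seq81 is the root of the tree.
From seq32 up to that node: 4 branches. From seq81 up to the same node: 3 branches. Total: 4 + 3 = 7.

7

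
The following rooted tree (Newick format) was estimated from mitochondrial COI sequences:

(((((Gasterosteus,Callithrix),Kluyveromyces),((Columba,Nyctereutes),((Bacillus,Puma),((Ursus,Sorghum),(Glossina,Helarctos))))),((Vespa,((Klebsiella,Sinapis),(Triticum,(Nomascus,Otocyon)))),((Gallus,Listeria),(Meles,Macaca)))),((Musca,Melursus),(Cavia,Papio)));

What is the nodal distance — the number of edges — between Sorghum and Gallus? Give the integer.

10

The MRCA of Sorghum and Gallus is the node subtending ((((Gasterosteus,Callithrix),Kluyveromyces),((Columba,Nyctereutes),((Bacillus,Puma),((Ursus,Sorghum),(Glossina,Helarctos))))),((Vespa,((Klebsiella,Sinapis),(Triticum,(Nomascus,Otocyon)))),((Gallus,Listeria),(Meles,Macaca)))).
From Sorghum up to that node: 6 branches. From Gallus up to the same node: 4 branches. Total: 6 + 4 = 10.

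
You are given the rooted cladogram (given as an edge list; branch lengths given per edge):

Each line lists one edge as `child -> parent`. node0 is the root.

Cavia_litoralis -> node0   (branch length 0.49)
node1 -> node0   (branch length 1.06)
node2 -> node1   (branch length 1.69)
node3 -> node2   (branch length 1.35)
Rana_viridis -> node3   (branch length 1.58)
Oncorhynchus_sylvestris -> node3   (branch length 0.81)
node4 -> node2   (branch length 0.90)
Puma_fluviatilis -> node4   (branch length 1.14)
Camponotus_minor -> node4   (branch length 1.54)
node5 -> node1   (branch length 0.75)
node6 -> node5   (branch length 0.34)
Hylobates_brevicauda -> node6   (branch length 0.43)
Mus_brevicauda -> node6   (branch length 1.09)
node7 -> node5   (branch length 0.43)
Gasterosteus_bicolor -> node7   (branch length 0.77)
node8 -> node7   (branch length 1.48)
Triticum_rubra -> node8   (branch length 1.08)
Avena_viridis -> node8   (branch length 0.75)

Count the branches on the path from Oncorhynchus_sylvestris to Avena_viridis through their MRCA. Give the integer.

The MRCA of Oncorhynchus_sylvestris and Avena_viridis is the node subtending (((Rana_viridis,Oncorhynchus_sylvestris),(Puma_fluviatilis,Camponotus_minor)),((Hylobates_brevicauda,Mus_brevicauda),(Gasterosteus_bicolor,(Triticum_rubra,Avena_viridis)))).
From Oncorhynchus_sylvestris up to that node: 3 branches. From Avena_viridis up to the same node: 4 branches. Total: 3 + 4 = 7.

7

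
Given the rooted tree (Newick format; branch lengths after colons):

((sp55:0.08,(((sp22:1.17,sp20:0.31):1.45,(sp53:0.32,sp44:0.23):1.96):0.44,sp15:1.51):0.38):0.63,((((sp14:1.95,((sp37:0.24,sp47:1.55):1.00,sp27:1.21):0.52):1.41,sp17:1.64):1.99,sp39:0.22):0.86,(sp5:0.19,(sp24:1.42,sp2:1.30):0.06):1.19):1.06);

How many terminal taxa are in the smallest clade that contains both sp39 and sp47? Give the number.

6

The MRCA of sp39 and sp47 is the node subtending (((sp14,((sp37,sp47),sp27)),sp17),sp39).
That clade contains 6 terminal taxa: sp14, sp17, sp27, sp37, sp39, sp47.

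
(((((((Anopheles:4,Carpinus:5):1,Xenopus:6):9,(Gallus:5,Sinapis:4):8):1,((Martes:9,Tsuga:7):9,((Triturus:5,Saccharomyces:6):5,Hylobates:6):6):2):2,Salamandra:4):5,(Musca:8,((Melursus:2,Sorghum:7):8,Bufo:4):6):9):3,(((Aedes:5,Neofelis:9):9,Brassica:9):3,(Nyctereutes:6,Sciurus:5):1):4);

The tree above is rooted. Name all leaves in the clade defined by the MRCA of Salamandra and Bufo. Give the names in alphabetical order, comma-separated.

Anopheles, Bufo, Carpinus, Gallus, Hylobates, Martes, Melursus, Musca, Saccharomyces, Salamandra, Sinapis, Sorghum, Triturus, Tsuga, Xenopus

Tracing Salamandra: it sits inside (((((Anopheles,Carpinus),Xenopus),(Gallus,Sinapis)),((Martes,Tsuga),((Triturus,Saccharomyces),Hylobates))),Salamandra).
Tracing Bufo: it sits inside ((Melursus,Sorghum),Bufo).
The smallest clade enclosing both is ((((((Anopheles,Carpinus),Xenopus),(Gallus,Sinapis)),((Martes,Tsuga),((Triturus,Saccharomyces),Hylobates))),Salamandra),(Musca,((Melursus,Sorghum),Bufo))); the answer is its 15 terminal taxa in alphabetical order.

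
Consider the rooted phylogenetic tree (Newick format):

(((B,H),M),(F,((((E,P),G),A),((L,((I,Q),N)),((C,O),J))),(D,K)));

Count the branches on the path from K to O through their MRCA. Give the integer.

7

The MRCA of K and O is the node subtending (F,((((E,P),G),A),((L,((I,Q),N)),((C,O),J))),(D,K)).
From K up to that node: 2 branches. From O up to the same node: 5 branches. Total: 2 + 5 = 7.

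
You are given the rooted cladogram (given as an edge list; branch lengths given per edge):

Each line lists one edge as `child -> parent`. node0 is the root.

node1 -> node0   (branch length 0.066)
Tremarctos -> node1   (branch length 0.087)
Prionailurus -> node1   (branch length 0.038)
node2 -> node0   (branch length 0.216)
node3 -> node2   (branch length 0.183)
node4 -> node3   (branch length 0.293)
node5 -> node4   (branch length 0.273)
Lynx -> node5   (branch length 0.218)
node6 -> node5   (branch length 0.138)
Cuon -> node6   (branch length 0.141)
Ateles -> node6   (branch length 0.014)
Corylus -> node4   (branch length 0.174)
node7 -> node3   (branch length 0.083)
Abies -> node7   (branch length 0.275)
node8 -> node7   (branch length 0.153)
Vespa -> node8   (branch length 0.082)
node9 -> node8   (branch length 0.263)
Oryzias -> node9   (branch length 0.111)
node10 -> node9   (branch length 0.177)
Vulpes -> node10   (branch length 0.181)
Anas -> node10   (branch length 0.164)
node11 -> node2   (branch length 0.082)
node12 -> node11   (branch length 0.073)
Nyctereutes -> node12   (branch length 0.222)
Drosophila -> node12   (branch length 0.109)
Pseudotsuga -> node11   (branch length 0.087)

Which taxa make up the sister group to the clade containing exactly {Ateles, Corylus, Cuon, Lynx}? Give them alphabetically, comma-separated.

The clade containing exactly {Ateles, Corylus, Cuon, Lynx} attaches to the tree at the node subtending (((Lynx,(Cuon,Ateles)),Corylus),(Abies,(Vespa,(Oryzias,(Vulpes,Anas))))).
The other lineage descending from that same node — the sister group — is (Abies,(Vespa,(Oryzias,(Vulpes,Anas)))); its 5 tips in alphabetical order are the answer.

Abies, Anas, Oryzias, Vespa, Vulpes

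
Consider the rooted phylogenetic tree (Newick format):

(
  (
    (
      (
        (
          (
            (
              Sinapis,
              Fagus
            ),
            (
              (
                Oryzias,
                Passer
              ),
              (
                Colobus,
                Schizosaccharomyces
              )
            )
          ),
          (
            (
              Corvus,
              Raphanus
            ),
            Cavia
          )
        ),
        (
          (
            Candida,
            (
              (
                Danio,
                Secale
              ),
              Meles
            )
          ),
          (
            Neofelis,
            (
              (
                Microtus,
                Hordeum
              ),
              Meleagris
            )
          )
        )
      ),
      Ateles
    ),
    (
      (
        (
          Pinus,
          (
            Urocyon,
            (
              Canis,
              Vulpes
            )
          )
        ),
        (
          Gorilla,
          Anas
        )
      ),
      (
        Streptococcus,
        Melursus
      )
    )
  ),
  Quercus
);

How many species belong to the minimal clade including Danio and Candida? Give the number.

The MRCA of Danio and Candida is the node subtending (Candida,((Danio,Secale),Meles)).
That clade contains 4 terminal taxa: Candida, Danio, Meles, Secale.

4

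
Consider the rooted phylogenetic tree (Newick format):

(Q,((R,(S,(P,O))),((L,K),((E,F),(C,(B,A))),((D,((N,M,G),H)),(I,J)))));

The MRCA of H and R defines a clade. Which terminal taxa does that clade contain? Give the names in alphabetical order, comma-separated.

A, B, C, D, E, F, G, H, I, J, K, L, M, N, O, P, R, S

Tracing H: it sits inside ((N,M,G),H).
Tracing R: it sits inside (R,(S,(P,O))).
The smallest clade enclosing both is ((R,(S,(P,O))),((L,K),((E,F),(C,(B,A))),((D,((N,M,G),H)),(I,J)))); the answer is its 18 terminal taxa in alphabetical order.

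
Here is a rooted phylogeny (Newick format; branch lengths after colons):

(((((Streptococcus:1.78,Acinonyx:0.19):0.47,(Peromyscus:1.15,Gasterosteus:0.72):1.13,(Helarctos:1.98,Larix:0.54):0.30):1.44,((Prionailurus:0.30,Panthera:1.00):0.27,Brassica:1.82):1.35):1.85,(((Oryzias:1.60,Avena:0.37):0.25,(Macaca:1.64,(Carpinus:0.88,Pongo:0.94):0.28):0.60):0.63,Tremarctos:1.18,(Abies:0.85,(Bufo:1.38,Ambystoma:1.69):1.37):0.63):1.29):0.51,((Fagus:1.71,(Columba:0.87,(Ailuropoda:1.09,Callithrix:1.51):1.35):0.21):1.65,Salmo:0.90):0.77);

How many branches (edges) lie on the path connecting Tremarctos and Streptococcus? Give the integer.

The MRCA of Tremarctos and Streptococcus is the node subtending ((((Streptococcus,Acinonyx),(Peromyscus,Gasterosteus),(Helarctos,Larix)),((Prionailurus,Panthera),Brassica)),(((Oryzias,Avena),(Macaca,(Carpinus,Pongo))),Tremarctos,(Abies,(Bufo,Ambystoma)))).
From Tremarctos up to that node: 2 branches. From Streptococcus up to the same node: 4 branches. Total: 2 + 4 = 6.

6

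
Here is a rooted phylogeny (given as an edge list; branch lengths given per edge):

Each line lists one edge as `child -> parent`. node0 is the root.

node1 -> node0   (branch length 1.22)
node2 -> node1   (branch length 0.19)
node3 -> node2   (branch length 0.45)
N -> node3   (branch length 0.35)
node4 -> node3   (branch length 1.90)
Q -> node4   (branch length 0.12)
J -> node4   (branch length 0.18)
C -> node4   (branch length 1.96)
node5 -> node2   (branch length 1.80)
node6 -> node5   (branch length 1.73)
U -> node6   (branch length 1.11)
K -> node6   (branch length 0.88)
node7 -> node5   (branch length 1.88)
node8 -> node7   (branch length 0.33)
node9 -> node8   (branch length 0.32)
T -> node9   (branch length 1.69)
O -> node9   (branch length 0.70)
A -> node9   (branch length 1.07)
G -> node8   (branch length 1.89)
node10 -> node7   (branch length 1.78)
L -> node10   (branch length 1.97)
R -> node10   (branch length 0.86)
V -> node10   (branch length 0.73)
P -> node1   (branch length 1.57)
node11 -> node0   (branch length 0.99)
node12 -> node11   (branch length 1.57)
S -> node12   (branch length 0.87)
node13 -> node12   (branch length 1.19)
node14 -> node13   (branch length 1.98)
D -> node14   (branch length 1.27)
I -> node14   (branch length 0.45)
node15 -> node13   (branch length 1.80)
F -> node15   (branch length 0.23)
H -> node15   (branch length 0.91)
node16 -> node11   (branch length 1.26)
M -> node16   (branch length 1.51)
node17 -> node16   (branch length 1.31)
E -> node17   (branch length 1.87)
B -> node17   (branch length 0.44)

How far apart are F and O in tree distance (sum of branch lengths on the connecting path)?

The path runs F → … → MRCA → … → O; the MRCA is the root of the tree.
Branch lengths along that path: 0.23 + 1.80 + 1.19 + 1.57 + 0.99 + 1.22 + 0.19 + 1.80 + 1.88 + 0.33 + 0.32 + 0.70 = 12.22.

12.22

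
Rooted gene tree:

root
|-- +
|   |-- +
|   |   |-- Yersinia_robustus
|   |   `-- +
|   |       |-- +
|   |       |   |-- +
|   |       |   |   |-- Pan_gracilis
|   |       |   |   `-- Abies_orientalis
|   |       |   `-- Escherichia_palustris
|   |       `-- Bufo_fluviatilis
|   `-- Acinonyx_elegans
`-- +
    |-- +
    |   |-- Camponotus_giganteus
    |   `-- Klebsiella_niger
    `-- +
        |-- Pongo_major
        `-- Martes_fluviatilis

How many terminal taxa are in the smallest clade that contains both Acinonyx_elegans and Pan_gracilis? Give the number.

The MRCA of Acinonyx_elegans and Pan_gracilis is the node subtending ((Yersinia_robustus,(((Pan_gracilis,Abies_orientalis),Escherichia_palustris),Bufo_fluviatilis)),Acinonyx_elegans).
That clade contains 6 terminal taxa: Abies_orientalis, Acinonyx_elegans, Bufo_fluviatilis, Escherichia_palustris, Pan_gracilis, Yersinia_robustus.

6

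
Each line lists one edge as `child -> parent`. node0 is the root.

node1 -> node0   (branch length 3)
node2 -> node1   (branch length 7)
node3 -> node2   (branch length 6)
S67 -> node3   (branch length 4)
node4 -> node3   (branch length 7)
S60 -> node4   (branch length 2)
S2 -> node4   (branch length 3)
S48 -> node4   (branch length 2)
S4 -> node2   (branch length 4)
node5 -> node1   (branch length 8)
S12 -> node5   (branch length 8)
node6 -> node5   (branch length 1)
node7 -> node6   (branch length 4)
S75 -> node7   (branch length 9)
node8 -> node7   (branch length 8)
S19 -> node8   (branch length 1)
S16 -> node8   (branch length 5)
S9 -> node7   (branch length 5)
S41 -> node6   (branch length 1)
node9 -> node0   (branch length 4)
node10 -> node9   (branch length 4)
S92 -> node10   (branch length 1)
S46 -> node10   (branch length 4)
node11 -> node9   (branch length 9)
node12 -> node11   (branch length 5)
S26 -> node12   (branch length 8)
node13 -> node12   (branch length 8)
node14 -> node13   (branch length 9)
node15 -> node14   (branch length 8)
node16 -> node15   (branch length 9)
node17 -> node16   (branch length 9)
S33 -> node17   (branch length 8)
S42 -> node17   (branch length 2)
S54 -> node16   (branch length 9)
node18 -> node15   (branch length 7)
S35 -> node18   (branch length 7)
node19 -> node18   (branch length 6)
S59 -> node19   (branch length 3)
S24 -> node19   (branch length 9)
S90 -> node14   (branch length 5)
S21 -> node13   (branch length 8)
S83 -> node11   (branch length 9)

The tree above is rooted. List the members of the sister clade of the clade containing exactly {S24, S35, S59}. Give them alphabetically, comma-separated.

S33, S42, S54

The clade containing exactly {S24, S35, S59} attaches to the tree at the node subtending (((S33,S42),S54),(S35,(S59,S24))).
The other lineage descending from that same node — the sister group — is ((S33,S42),S54); its 3 tips in alphabetical order are the answer.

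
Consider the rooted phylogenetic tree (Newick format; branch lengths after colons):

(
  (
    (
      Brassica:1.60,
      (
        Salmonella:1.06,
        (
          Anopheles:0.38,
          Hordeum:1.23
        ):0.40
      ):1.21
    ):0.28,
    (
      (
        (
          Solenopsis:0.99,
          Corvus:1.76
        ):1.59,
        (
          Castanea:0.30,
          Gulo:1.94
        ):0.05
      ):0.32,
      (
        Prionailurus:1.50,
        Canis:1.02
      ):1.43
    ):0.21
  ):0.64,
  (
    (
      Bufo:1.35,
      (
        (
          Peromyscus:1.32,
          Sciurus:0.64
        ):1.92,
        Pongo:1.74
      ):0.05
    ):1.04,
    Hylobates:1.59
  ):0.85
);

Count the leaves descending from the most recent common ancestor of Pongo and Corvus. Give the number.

15

The MRCA of Pongo and Corvus is the root, so the clade is the entire tree.
That clade contains 15 terminal taxa: Anopheles, Brassica, Bufo, Canis, Castanea, Corvus, Gulo, Hordeum, Hylobates, Peromyscus, Pongo, Prionailurus, Salmonella, Sciurus, Solenopsis.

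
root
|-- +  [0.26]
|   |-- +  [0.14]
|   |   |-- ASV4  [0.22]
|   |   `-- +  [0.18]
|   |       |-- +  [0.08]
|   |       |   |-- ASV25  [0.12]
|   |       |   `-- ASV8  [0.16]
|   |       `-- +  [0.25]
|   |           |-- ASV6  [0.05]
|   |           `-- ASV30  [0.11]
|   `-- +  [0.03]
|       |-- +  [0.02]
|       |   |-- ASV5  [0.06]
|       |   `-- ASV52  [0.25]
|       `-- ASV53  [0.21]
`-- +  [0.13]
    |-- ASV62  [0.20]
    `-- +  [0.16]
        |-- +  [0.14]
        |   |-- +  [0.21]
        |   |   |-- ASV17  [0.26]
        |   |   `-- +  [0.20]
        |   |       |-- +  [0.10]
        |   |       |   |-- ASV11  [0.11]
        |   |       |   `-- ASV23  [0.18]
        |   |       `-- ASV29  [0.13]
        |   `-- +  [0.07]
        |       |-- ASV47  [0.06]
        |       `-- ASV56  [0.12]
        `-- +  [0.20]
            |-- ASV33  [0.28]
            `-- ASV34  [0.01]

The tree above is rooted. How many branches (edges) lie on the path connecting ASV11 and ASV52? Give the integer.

The MRCA of ASV11 and ASV52 is the root of the tree.
From ASV11 up to that node: 7 branches. From ASV52 up to the same node: 4 branches. Total: 7 + 4 = 11.

11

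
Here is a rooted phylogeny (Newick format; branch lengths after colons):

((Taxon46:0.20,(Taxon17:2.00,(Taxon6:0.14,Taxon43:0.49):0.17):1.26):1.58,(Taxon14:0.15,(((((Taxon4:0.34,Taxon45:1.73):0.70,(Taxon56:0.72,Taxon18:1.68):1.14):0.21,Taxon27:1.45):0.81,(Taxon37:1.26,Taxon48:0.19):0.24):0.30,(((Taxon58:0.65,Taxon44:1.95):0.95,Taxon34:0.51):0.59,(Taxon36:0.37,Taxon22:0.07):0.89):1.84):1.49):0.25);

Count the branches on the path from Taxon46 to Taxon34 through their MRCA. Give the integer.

7

The MRCA of Taxon46 and Taxon34 is the root of the tree.
From Taxon46 up to that node: 2 branches. From Taxon34 up to the same node: 5 branches. Total: 2 + 5 = 7.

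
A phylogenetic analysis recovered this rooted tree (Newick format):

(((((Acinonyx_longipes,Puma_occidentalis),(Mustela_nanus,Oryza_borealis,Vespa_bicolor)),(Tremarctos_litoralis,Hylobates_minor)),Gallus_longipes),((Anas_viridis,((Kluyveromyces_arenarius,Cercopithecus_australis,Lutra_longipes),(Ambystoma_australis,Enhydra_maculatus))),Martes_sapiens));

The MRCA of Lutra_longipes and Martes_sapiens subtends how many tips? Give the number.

The MRCA of Lutra_longipes and Martes_sapiens is the node subtending ((Anas_viridis,((Kluyveromyces_arenarius,Cercopithecus_australis,Lutra_longipes),(Ambystoma_australis,Enhydra_maculatus))),Martes_sapiens).
That clade contains 7 terminal taxa: Ambystoma_australis, Anas_viridis, Cercopithecus_australis, Enhydra_maculatus, Kluyveromyces_arenarius, Lutra_longipes, Martes_sapiens.

7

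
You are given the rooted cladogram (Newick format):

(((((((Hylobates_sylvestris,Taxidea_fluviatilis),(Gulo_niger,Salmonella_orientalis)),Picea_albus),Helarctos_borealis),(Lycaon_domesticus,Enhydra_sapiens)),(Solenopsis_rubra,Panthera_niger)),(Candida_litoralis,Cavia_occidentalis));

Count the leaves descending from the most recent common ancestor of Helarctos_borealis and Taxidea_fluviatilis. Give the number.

6

The MRCA of Helarctos_borealis and Taxidea_fluviatilis is the node subtending ((((Hylobates_sylvestris,Taxidea_fluviatilis),(Gulo_niger,Salmonella_orientalis)),Picea_albus),Helarctos_borealis).
That clade contains 6 terminal taxa: Gulo_niger, Helarctos_borealis, Hylobates_sylvestris, Picea_albus, Salmonella_orientalis, Taxidea_fluviatilis.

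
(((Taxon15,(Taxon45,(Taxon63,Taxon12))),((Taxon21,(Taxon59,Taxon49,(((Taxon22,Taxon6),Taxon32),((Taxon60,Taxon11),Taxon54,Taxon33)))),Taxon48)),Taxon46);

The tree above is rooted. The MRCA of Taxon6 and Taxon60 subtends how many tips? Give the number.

7

The MRCA of Taxon6 and Taxon60 is the node subtending (((Taxon22,Taxon6),Taxon32),((Taxon60,Taxon11),Taxon54,Taxon33)).
That clade contains 7 terminal taxa: Taxon11, Taxon22, Taxon32, Taxon33, Taxon54, Taxon6, Taxon60.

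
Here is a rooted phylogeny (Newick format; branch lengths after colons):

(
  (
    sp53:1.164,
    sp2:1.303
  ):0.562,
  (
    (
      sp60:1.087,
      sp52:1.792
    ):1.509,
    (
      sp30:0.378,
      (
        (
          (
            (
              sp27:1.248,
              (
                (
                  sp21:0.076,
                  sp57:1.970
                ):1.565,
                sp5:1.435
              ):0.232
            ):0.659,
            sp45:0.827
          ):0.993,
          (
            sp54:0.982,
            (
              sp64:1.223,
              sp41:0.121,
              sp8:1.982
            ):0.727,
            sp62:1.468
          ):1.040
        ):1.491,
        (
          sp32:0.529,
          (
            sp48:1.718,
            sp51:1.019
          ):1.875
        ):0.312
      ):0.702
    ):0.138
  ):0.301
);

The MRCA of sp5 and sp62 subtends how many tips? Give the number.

10

The MRCA of sp5 and sp62 is the node subtending (((sp27,((sp21,sp57),sp5)),sp45),(sp54,(sp64,sp41,sp8),sp62)).
That clade contains 10 terminal taxa: sp21, sp27, sp41, sp45, sp5, sp54, sp57, sp62, sp64, sp8.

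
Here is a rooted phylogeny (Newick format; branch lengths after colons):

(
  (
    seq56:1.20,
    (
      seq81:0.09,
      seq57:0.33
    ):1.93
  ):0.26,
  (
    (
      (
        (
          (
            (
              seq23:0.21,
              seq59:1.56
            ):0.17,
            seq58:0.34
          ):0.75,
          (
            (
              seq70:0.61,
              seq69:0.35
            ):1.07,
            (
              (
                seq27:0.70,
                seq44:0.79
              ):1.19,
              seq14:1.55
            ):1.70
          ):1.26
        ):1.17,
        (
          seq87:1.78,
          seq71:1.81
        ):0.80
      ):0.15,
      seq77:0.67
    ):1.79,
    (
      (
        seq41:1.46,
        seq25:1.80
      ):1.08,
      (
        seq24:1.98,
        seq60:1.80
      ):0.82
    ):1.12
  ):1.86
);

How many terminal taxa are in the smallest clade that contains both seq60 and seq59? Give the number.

15

The MRCA of seq60 and seq59 is the node subtending ((((((seq23,seq59),seq58),((seq70,seq69),((seq27,seq44),seq14))),(seq87,seq71)),seq77),((seq41,seq25),(seq24,seq60))).
That clade contains 15 terminal taxa: seq14, seq23, seq24, seq25, seq27, seq41, seq44, seq58, seq59, seq60, seq69, seq70, seq71, seq77, seq87.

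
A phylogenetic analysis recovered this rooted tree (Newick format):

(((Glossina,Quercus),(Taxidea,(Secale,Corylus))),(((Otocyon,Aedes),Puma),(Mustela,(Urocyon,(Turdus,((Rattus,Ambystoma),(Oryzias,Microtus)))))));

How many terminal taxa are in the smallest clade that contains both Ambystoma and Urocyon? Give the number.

6

The MRCA of Ambystoma and Urocyon is the node subtending (Urocyon,(Turdus,((Rattus,Ambystoma),(Oryzias,Microtus)))).
That clade contains 6 terminal taxa: Ambystoma, Microtus, Oryzias, Rattus, Turdus, Urocyon.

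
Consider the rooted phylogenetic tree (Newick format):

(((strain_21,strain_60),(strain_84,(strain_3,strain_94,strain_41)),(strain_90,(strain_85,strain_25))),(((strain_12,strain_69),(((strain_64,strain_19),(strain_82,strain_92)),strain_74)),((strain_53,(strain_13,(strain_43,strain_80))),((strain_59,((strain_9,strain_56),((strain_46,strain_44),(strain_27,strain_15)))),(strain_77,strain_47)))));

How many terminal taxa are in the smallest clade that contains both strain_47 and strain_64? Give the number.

The MRCA of strain_47 and strain_64 is the node subtending (((strain_12,strain_69),(((strain_64,strain_19),(strain_82,strain_92)),strain_74)),((strain_53,(strain_13,(strain_43,strain_80))),((strain_59,((strain_9,strain_56),((strain_46,strain_44),(strain_27,strain_15)))),(strain_77,strain_47)))).
That clade contains 20 terminal taxa: strain_12, strain_13, strain_15, strain_19, strain_27, strain_43, strain_44, strain_46, strain_47, strain_53, strain_56, strain_59, strain_64, strain_69, strain_74, strain_77, strain_80, strain_82, strain_9, strain_92.

20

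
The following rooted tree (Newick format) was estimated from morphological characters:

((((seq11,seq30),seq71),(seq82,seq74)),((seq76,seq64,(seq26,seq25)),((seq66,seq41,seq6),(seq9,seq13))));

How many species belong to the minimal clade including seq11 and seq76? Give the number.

The MRCA of seq11 and seq76 is the root, so the clade is the entire tree.
That clade contains 14 terminal taxa: seq11, seq13, seq25, seq26, seq30, seq41, seq6, seq64, seq66, seq71, seq74, seq76, seq82, seq9.

14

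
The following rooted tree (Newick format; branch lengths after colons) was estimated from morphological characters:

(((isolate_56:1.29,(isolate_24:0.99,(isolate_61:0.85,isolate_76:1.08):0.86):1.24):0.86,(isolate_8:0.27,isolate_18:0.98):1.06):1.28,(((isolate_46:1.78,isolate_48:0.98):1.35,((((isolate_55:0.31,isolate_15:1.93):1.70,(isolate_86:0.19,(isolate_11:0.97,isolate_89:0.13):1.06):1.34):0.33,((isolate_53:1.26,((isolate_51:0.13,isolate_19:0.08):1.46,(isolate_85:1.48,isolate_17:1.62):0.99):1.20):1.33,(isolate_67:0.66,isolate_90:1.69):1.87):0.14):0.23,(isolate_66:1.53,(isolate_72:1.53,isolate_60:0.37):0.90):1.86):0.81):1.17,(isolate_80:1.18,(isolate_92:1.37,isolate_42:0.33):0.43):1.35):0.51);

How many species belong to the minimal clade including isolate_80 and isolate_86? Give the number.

20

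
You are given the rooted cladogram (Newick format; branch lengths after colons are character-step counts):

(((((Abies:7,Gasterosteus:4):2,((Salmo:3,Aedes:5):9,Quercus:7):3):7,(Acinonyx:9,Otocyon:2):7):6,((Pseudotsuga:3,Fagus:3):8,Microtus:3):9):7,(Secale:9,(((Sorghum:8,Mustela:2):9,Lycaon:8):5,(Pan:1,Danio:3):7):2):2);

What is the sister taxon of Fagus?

Fagus attaches to the tree at the node subtending (Pseudotsuga,Fagus).
The other lineage descending from that same node — the sister group — is the single tip Pseudotsuga.

Pseudotsuga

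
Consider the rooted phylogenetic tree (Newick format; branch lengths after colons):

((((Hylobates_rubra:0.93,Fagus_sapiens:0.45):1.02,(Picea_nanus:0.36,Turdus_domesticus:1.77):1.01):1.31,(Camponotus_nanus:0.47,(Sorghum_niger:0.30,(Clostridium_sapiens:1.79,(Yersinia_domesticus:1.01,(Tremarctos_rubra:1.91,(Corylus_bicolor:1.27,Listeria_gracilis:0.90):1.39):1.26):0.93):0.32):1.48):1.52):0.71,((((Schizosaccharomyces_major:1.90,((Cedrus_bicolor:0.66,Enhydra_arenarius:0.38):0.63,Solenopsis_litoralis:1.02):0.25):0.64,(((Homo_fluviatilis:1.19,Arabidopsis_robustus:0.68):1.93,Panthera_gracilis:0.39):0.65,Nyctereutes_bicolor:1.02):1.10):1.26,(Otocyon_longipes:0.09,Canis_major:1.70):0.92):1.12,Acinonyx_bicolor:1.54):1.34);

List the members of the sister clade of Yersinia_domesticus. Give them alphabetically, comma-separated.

Yersinia_domesticus attaches to the tree at the node subtending (Yersinia_domesticus,(Tremarctos_rubra,(Corylus_bicolor,Listeria_gracilis))).
The other lineage descending from that same node — the sister group — is (Tremarctos_rubra,(Corylus_bicolor,Listeria_gracilis)); its 3 tips in alphabetical order are the answer.

Corylus_bicolor, Listeria_gracilis, Tremarctos_rubra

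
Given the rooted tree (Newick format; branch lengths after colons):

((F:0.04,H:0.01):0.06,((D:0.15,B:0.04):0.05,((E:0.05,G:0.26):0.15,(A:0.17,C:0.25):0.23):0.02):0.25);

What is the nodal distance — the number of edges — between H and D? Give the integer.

The MRCA of H and D is the root of the tree.
From H up to that node: 2 branches. From D up to the same node: 3 branches. Total: 2 + 3 = 5.

5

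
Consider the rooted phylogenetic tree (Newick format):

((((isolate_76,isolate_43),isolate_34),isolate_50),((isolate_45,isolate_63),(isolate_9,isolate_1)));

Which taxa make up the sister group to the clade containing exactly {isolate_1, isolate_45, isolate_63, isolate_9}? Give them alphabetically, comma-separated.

isolate_34, isolate_43, isolate_50, isolate_76

The clade containing exactly {isolate_1, isolate_45, isolate_63, isolate_9} attaches directly to the root of the tree.
The other lineage descending from that same node — the sister group — is (((isolate_76,isolate_43),isolate_34),isolate_50); its 4 tips in alphabetical order are the answer.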